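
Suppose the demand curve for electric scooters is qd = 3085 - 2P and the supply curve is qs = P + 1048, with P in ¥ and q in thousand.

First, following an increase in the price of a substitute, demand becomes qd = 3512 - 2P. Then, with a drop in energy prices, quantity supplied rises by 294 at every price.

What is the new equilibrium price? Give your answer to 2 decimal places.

Solve the original market: 3085 - 2P = P + 1048, hence P = 679 and q = 1727.
The shock moves the curves to qd = 3512 - 2P and qs = P + 1342.
Equate the new curves: 3512 - 2P = P + 1342, giving 2170 = 3P, P = 2170/3 ≈ 723.3333, q = 6196/3 ≈ 2065.3333.

723.33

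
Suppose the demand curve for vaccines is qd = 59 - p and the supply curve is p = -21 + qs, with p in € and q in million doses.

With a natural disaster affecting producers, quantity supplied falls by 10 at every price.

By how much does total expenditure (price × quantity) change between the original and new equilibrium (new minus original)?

+80

Solve the original market: 59 - p = p + 21, hence p = 19 and q = 40.
With the change applied: demand qd = 59 - p, supply qs = p + 11.
Setting them equal: 59 - p = p + 11 → 48 = 2p, so p = 24 and q = 35.
Expenditure moves from 19×40 = 760 to 24×35 = 840; change = +80.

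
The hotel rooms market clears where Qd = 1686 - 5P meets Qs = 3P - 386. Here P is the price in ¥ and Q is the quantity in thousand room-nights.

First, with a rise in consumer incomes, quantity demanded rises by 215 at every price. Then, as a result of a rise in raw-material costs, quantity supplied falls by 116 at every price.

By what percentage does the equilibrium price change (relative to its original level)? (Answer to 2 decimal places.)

Initially, 1686 - 5P = 3P - 386, so 2072 = 8P and P = 259, Q = 391.
With the change applied: demand Qd = 1901 - 5P, supply Qs = 3P - 502.
New equilibrium: 1901 - 5P = 3P - 502 ⇒ 2403 = 8P ⇒ P = 300.375, Q = 399.125.
%ΔP = (300.375 − 259) / 259 × 100 = +15.97%.

+15.97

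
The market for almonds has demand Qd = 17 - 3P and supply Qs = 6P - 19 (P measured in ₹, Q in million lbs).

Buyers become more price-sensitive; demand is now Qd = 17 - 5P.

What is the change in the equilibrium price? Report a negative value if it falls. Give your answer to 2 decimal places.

Original equilibrium: 17 - 3P = 6P - 19 gives 36 = 9P, so P = 4 and Q = 5.
The shock moves the curves to Qd = 17 - 5P and Qs = 6P - 19.
Clearing the new market: 17 - 5P = 6P - 19, so P = 36/11 ≈ 3.2727 and Q = 7/11 ≈ 0.6364.
ΔP = 3.2727 − 4 = -0.73.

-0.73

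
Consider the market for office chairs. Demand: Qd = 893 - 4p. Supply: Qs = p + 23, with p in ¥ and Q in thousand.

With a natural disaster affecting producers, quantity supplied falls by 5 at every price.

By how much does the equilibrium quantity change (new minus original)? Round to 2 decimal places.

-4.00

Before the shock: 893 - 4p = p + 23 ⇒ 870 = 5p ⇒ p = 174, Q = 197.
With the change applied: demand Qd = 893 - 4p, supply Qs = p + 18.
Equate the new curves: 893 - 4p = p + 18, giving 875 = 5p, p = 175, Q = 193.
ΔQ = 193 − 197 = -4.00.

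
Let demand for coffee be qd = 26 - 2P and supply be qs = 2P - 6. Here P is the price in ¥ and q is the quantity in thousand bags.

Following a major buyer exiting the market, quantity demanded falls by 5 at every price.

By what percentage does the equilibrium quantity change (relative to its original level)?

Original equilibrium: 26 - 2P = 2P - 6 gives 32 = 4P, so P = 8 and q = 10.
With the change applied: demand qd = 21 - 2P, supply qs = 2P - 6.
New equilibrium: 21 - 2P = 2P - 6 ⇒ 27 = 4P ⇒ P = 6.75, q = 7.5.
%Δq = (7.5 − 10) / 10 × 100 = -25%.

-25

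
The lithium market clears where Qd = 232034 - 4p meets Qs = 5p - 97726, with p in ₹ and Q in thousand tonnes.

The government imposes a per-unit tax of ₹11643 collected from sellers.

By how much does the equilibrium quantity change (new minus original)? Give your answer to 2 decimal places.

-25873.33

Before the shock: 232034 - 4p = 5p - 97726 ⇒ 329760 = 9p ⇒ p = 36640, Q = 85474.
Since sellers keep the price net of the tax, the effective supply curve becomes Qs = 5p - 155941.
New equilibrium: 232034 - 4p = 5p - 155941 ⇒ 387975 = 9p ⇒ p = 129325/3 ≈ 43108.3333, Q = 178802/3 ≈ 59600.6667.
ΔQ = 59600.6667 − 85474 = -25873.33.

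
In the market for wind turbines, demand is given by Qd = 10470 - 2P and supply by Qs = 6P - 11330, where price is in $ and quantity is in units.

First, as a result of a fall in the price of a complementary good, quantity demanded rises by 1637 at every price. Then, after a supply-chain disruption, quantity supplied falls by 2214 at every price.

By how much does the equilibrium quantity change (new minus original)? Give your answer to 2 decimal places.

Original equilibrium: 10470 - 2P = 6P - 11330 gives 21800 = 8P, so P = 2725 and Q = 5020.
With the change applied: demand Qd = 12107 - 2P, supply Qs = 6P - 13544.
New equilibrium: 12107 - 2P = 6P - 13544 ⇒ 25651 = 8P ⇒ P = 3206.375, Q = 5694.25.
ΔQ = 5694.25 − 5020 = +674.25.

+674.25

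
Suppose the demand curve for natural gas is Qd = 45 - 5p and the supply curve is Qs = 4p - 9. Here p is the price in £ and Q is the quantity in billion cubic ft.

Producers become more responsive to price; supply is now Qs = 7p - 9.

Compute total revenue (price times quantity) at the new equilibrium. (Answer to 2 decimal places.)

101.25

Initially, 45 - 5p = 4p - 9, so 54 = 9p and p = 6, Q = 15.
With the change applied: demand Qd = 45 - 5p, supply Qs = 7p - 9.
Equate the new curves: 45 - 5p = 7p - 9, giving 54 = 12p, p = 4.5, Q = 22.5.
New expenditure = 4.5 × 22.5 = 101.25.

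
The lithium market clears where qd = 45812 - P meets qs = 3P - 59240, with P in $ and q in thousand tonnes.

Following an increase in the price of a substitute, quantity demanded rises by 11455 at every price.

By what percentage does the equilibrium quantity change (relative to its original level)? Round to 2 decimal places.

+43.95

Initially, 45812 - P = 3P - 59240, so 105052 = 4P and P = 26263, q = 19549.
After the shift, demand is qd = 57267 - P and supply is qs = 3P - 59240.
Setting them equal: 57267 - P = 3P - 59240 → 116507 = 4P, so P = 29126.75 and q = 28140.25.
%Δq = (28140.25 − 19549) / 19549 × 100 = +43.95%.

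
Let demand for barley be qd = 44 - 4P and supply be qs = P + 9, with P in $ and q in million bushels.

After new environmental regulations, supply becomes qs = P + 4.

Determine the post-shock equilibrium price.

8

Before the shock: 44 - 4P = P + 9 ⇒ 35 = 5P ⇒ P = 7, q = 16.
The shock moves the curves to qd = 44 - 4P and qs = P + 4.
Setting them equal: 44 - 4P = P + 4 → 40 = 5P, so P = 8 and q = 12.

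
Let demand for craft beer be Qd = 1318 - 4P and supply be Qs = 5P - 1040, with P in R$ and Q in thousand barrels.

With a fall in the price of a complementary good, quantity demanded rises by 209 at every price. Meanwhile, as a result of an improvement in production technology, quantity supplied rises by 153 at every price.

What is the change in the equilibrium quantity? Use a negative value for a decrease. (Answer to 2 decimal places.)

+184.11

Original equilibrium: 1318 - 4P = 5P - 1040 gives 2358 = 9P, so P = 262 and Q = 270.
The shock moves the curves to Qd = 1527 - 4P and Qs = 5P - 887.
Clearing the new market: 1527 - 4P = 5P - 887, so P = 2414/9 ≈ 268.2222 and Q = 4087/9 ≈ 454.1111.
ΔQ = 454.1111 − 270 = +184.11.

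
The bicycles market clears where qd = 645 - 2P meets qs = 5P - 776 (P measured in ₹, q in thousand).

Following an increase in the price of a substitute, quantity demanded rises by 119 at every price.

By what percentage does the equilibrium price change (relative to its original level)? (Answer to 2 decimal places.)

+8.37

Initially, 645 - 2P = 5P - 776, so 1421 = 7P and P = 203, q = 239.
With the change applied: demand qd = 764 - 2P, supply qs = 5P - 776.
Setting them equal: 764 - 2P = 5P - 776 → 1540 = 7P, so P = 220 and q = 324.
%ΔP = (220 − 203) / 203 × 100 = +8.37%.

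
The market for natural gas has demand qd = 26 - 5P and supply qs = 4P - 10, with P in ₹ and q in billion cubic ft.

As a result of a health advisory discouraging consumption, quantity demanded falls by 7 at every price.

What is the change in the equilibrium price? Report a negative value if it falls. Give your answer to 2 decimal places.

Initially, 26 - 5P = 4P - 10, so 36 = 9P and P = 4, q = 6.
The new curves are qd = 19 - 5P (demand) and qs = 4P - 10 (supply).
Setting them equal: 19 - 5P = 4P - 10 → 29 = 9P, so P = 29/9 ≈ 3.2222 and q = 26/9 ≈ 2.8889.
ΔP = 3.2222 − 4 = -0.78.

-0.78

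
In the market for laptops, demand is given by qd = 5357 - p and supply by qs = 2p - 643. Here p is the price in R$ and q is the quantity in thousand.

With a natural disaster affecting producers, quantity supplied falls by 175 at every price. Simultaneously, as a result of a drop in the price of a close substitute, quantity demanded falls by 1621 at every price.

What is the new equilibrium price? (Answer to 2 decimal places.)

1518.00

Solve the original market: 5357 - p = 2p - 643, hence p = 2000 and q = 3357.
After the shift, demand is qd = 3736 - p and supply is qs = 2p - 818.
New equilibrium: 3736 - p = 2p - 818 ⇒ 4554 = 3p ⇒ p = 1518, q = 2218.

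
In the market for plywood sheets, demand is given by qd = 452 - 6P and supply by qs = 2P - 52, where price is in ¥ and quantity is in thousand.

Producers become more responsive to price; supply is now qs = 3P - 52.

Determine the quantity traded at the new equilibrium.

Original equilibrium: 452 - 6P = 2P - 52 gives 504 = 8P, so P = 63 and q = 74.
The shock moves the curves to qd = 452 - 6P and qs = 3P - 52.
Clearing the new market: 452 - 6P = 3P - 52, so P = 56 and q = 116.

116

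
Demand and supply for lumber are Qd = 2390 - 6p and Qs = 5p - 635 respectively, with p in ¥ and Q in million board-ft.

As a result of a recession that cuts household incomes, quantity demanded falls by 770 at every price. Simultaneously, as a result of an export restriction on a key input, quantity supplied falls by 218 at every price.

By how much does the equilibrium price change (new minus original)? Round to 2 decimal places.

-50.18

Solve the original market: 2390 - 6p = 5p - 635, hence p = 275 and Q = 740.
With the change applied: demand Qd = 1620 - 6p, supply Qs = 5p - 853.
New equilibrium: 1620 - 6p = 5p - 853 ⇒ 2473 = 11p ⇒ p = 2473/11 ≈ 224.8182, Q = 2982/11 ≈ 271.0909.
Δp = 224.8182 − 275 = -50.18.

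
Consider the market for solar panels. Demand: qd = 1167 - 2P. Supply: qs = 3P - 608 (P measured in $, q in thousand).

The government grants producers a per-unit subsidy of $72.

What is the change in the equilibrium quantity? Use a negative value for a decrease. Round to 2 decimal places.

+86.40

Solve the original market: 1167 - 2P = 3P - 608, hence P = 355 and q = 457.
Since sellers receive the price plus the subsidy, the effective supply curve becomes qs = 3P - 392.
Clearing the new market: 1167 - 2P = 3P - 392, so P = 311.8 and q = 543.4.
Δq = 543.4 − 457 = +86.40.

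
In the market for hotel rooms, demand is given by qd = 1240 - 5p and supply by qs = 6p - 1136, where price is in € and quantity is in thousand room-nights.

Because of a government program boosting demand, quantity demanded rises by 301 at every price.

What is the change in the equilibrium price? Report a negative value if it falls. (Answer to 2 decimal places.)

+27.36

Initially, 1240 - 5p = 6p - 1136, so 2376 = 11p and p = 216, q = 160.
The new curves are qd = 1541 - 5p (demand) and qs = 6p - 1136 (supply).
Equate the new curves: 1541 - 5p = 6p - 1136, giving 2677 = 11p, p = 2677/11 ≈ 243.3636, q = 3566/11 ≈ 324.1818.
Δp = 243.3636 − 216 = +27.36.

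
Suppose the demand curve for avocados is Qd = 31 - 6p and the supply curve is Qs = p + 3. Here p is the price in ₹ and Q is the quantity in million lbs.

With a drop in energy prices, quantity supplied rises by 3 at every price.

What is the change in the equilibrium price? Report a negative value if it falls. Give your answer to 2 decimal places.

-0.43

Before the shock: 31 - 6p = p + 3 ⇒ 28 = 7p ⇒ p = 4, Q = 7.
After the shift, demand is Qd = 31 - 6p and supply is Qs = p + 6.
Equate the new curves: 31 - 6p = p + 6, giving 25 = 7p, p = 25/7 ≈ 3.5714, Q = 67/7 ≈ 9.5714.
Δp = 3.5714 − 4 = -0.43.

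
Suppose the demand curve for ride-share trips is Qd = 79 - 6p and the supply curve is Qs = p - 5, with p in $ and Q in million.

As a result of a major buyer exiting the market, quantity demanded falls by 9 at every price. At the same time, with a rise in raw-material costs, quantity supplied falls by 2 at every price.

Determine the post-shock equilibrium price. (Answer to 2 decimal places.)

Initially, 79 - 6p = p - 5, so 84 = 7p and p = 12, Q = 7.
The new curves are Qd = 70 - 6p (demand) and Qs = p - 7 (supply).
Equate the new curves: 70 - 6p = p - 7, giving 77 = 7p, p = 11, Q = 4.

11.00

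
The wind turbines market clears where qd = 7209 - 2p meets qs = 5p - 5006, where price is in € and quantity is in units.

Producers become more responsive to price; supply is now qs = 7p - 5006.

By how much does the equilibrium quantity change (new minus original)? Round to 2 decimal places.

Initially, 7209 - 2p = 5p - 5006, so 12215 = 7p and p = 1745, q = 3719.
With the change applied: demand qd = 7209 - 2p, supply qs = 7p - 5006.
Equate the new curves: 7209 - 2p = 7p - 5006, giving 12215 = 9p, p = 12215/9 ≈ 1357.2222, q = 40451/9 ≈ 4494.5556.
Δq = 4494.5556 − 3719 = +775.56.

+775.56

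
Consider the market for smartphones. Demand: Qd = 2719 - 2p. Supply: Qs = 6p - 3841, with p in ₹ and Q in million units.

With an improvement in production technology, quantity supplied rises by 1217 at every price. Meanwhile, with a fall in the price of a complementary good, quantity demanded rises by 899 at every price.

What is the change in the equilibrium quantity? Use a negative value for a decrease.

Original equilibrium: 2719 - 2p = 6p - 3841 gives 6560 = 8p, so p = 820 and Q = 1079.
After the shift, demand is Qd = 3618 - 2p and supply is Qs = 6p - 2624.
Setting them equal: 3618 - 2p = 6p - 2624 → 6242 = 8p, so p = 780.25 and Q = 2057.5.
ΔQ = 2057.5 − 1079 = +978.5.

+978.5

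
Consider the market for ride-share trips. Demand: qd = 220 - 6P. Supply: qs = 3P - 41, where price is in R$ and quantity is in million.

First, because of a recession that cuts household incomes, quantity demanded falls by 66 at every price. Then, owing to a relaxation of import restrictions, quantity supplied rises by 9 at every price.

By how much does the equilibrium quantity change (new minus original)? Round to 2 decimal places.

-16.00

Solve the original market: 220 - 6P = 3P - 41, hence P = 29 and q = 46.
The shock moves the curves to qd = 154 - 6P and qs = 3P - 32.
Setting them equal: 154 - 6P = 3P - 32 → 186 = 9P, so P = 62/3 ≈ 20.6667 and q = 30.
Δq = 30 − 46 = -16.00.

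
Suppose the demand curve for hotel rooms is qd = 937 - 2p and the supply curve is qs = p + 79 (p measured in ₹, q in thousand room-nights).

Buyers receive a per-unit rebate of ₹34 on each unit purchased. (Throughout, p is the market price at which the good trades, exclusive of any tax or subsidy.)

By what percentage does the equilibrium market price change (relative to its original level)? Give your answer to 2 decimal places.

+7.93

Before the shock: 937 - 2p = p + 79 ⇒ 858 = 3p ⇒ p = 286, q = 365.
Since buyers' out-of-pocket price is the market price minus the rebate, the effective demand curve becomes qd = 1005 - 2p.
Clearing the new market: 1005 - 2p = p + 79, so p = 926/3 ≈ 308.6667 and q = 1163/3 ≈ 387.6667.
%Δp = (308.6667 − 286) / 286 × 100 = +7.93%.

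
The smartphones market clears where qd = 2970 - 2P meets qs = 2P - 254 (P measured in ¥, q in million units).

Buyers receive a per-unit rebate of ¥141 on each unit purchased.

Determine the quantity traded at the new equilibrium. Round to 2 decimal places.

1499.00

Before the shock: 2970 - 2P = 2P - 254 ⇒ 3224 = 4P ⇒ P = 806, q = 1358.
Since buyers' out-of-pocket price is the market price minus the rebate, the effective demand curve becomes qd = 3252 - 2P.
Setting them equal: 3252 - 2P = 2P - 254 → 3506 = 4P, so P = 876.5 and q = 1499.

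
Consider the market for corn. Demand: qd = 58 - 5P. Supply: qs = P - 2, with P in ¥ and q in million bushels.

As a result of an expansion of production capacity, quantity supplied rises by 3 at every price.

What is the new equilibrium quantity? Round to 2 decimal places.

10.50

Solve the original market: 58 - 5P = P - 2, hence P = 10 and q = 8.
After the shift, demand is qd = 58 - 5P and supply is qs = P + 1.
New equilibrium: 58 - 5P = P + 1 ⇒ 57 = 6P ⇒ P = 9.5, q = 10.5.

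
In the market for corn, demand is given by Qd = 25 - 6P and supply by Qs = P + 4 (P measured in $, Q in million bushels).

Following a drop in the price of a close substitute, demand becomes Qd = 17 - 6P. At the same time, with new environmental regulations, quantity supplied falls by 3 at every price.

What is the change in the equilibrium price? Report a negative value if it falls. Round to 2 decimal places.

Solve the original market: 25 - 6P = P + 4, hence P = 3 and Q = 7.
With the change applied: demand Qd = 17 - 6P, supply Qs = P + 1.
Clearing the new market: 17 - 6P = P + 1, so P = 16/7 ≈ 2.2857 and Q = 23/7 ≈ 3.2857.
ΔP = 2.2857 − 3 = -0.71.

-0.71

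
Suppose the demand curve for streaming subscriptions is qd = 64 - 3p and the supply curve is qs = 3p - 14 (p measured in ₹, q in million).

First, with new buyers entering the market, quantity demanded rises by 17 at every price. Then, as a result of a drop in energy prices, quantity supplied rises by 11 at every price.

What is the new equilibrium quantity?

Initially, 64 - 3p = 3p - 14, so 78 = 6p and p = 13, q = 25.
The new curves are qd = 81 - 3p (demand) and qs = 3p - 3 (supply).
Setting them equal: 81 - 3p = 3p - 3 → 84 = 6p, so p = 14 and q = 39.

39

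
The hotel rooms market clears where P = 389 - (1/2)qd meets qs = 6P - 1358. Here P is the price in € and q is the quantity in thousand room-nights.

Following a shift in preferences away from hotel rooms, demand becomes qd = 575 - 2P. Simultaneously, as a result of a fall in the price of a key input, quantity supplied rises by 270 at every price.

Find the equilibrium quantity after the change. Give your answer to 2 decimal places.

Original equilibrium: 778 - 2P = 6P - 1358 gives 2136 = 8P, so P = 267 and q = 244.
With the change applied: demand qd = 575 - 2P, supply qs = 6P - 1088.
Setting them equal: 575 - 2P = 6P - 1088 → 1663 = 8P, so P = 207.875 and q = 159.25.

159.25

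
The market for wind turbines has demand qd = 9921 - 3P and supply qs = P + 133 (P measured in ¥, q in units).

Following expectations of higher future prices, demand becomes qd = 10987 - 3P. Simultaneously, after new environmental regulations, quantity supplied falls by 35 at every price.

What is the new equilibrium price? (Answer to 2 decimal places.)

Initially, 9921 - 3P = P + 133, so 9788 = 4P and P = 2447, q = 2580.
The new curves are qd = 10987 - 3P (demand) and qs = P + 98 (supply).
New equilibrium: 10987 - 3P = P + 98 ⇒ 10889 = 4P ⇒ P = 2722.25, q = 2820.25.

2722.25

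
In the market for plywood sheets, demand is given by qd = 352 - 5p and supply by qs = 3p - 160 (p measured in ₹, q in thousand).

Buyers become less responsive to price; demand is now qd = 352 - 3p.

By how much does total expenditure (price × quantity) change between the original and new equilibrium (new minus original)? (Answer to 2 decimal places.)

+6144.00

Initially, 352 - 5p = 3p - 160, so 512 = 8p and p = 64, q = 32.
With the change applied: demand qd = 352 - 3p, supply qs = 3p - 160.
Clearing the new market: 352 - 3p = 3p - 160, so p = 256/3 ≈ 85.3333 and q = 96.
Expenditure moves from 64×32 = 2048 to 85.3333×96 = 8192; change = +6144.00.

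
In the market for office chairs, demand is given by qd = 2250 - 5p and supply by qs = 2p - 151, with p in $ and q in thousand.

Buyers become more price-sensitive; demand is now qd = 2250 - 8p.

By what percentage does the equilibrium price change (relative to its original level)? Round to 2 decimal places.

-30.00

Original equilibrium: 2250 - 5p = 2p - 151 gives 2401 = 7p, so p = 343 and q = 535.
The shock moves the curves to qd = 2250 - 8p and qs = 2p - 151.
Setting them equal: 2250 - 8p = 2p - 151 → 2401 = 10p, so p = 240.1 and q = 329.2.
%Δp = (240.1 − 343) / 343 × 100 = -30.00%.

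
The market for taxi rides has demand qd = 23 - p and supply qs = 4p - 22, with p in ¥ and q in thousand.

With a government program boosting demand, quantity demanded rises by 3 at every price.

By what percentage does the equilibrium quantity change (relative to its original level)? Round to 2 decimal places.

Solve the original market: 23 - p = 4p - 22, hence p = 9 and q = 14.
After the shift, demand is qd = 26 - p and supply is qs = 4p - 22.
Setting them equal: 26 - p = 4p - 22 → 48 = 5p, so p = 9.6 and q = 16.4.
%Δq = (16.4 − 14) / 14 × 100 = +17.14%.

+17.14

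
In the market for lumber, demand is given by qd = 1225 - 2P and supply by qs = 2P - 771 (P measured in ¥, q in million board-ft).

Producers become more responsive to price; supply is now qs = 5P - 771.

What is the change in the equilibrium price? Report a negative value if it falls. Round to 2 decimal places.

Solve the original market: 1225 - 2P = 2P - 771, hence P = 499 and q = 227.
With the change applied: demand qd = 1225 - 2P, supply qs = 5P - 771.
Equate the new curves: 1225 - 2P = 5P - 771, giving 1996 = 7P, P = 1996/7 ≈ 285.1429, q = 4583/7 ≈ 654.7143.
ΔP = 285.1429 − 499 = -213.86.

-213.86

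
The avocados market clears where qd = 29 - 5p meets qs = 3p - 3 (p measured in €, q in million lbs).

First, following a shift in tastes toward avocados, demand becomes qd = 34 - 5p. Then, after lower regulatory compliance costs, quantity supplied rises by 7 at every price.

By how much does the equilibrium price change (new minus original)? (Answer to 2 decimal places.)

-0.25

Before the shock: 29 - 5p = 3p - 3 ⇒ 32 = 8p ⇒ p = 4, q = 9.
The shock moves the curves to qd = 34 - 5p and qs = 3p + 4.
Equate the new curves: 34 - 5p = 3p + 4, giving 30 = 8p, p = 3.75, q = 15.25.
Δp = 3.75 − 4 = -0.25.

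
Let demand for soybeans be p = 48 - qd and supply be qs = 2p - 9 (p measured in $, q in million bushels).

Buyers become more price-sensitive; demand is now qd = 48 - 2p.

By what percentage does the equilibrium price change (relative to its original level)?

Solve the original market: 48 - p = 2p - 9, hence p = 19 and q = 29.
After the shift, demand is qd = 48 - 2p and supply is qs = 2p - 9.
Clearing the new market: 48 - 2p = 2p - 9, so p = 14.25 and q = 19.5.
%Δp = (14.25 − 19) / 19 × 100 = -25%.

-25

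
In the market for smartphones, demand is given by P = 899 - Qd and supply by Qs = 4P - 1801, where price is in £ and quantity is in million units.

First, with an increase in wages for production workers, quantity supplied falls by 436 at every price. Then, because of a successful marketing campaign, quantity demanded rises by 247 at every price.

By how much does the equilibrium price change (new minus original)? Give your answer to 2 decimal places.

Solve the original market: 899 - P = 4P - 1801, hence P = 540 and Q = 359.
After the shift, demand is Qd = 1146 - P and supply is Qs = 4P - 2237.
Equate the new curves: 1146 - P = 4P - 2237, giving 3383 = 5P, P = 676.6, Q = 469.4.
ΔP = 676.6 − 540 = +136.60.

+136.60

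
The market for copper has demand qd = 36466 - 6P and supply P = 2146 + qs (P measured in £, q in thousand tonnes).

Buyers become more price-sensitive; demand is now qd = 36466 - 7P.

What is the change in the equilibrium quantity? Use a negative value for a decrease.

-689.5

Initially, 36466 - 6P = P - 2146, so 38612 = 7P and P = 5516, q = 3370.
With the change applied: demand qd = 36466 - 7P, supply qs = P - 2146.
Equate the new curves: 36466 - 7P = P - 2146, giving 38612 = 8P, P = 4826.5, q = 2680.5.
Δq = 2680.5 − 3370 = -689.5.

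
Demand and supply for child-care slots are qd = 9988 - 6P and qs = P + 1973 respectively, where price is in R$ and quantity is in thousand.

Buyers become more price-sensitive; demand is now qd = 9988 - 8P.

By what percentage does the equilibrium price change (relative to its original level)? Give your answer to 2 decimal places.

Before the shock: 9988 - 6P = P + 1973 ⇒ 8015 = 7P ⇒ P = 1145, q = 3118.
The shock moves the curves to qd = 9988 - 8P and qs = P + 1973.
Equate the new curves: 9988 - 8P = P + 1973, giving 8015 = 9P, P = 8015/9 ≈ 890.5556, q = 25772/9 ≈ 2863.5556.
%ΔP = (890.5556 − 1145) / 1145 × 100 = -22.22%.

-22.22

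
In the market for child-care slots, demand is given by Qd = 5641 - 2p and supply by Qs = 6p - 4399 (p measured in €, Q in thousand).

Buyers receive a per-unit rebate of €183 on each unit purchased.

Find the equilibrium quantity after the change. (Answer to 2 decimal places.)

3405.50

Before the shock: 5641 - 2p = 6p - 4399 ⇒ 10040 = 8p ⇒ p = 1255, Q = 3131.
Since buyers' out-of-pocket price is the market price minus the rebate, the effective demand curve becomes Qd = 6007 - 2p.
Setting them equal: 6007 - 2p = 6p - 4399 → 10406 = 8p, so p = 1300.75 and Q = 3405.5.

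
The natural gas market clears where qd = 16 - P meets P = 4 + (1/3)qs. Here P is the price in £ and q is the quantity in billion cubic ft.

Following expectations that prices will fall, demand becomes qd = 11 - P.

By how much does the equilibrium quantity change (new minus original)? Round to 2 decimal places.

Solve the original market: 16 - P = 3P - 12, hence P = 7 and q = 9.
With the change applied: demand qd = 11 - P, supply qs = 3P - 12.
Setting them equal: 11 - P = 3P - 12 → 23 = 4P, so P = 5.75 and q = 5.25.
Δq = 5.25 − 9 = -3.75.

-3.75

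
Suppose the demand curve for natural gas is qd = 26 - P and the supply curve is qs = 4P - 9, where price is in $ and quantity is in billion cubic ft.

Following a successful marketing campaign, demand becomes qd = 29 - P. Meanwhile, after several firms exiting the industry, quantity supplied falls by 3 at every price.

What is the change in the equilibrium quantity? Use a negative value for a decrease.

+1.8

Initially, 26 - P = 4P - 9, so 35 = 5P and P = 7, q = 19.
The shock moves the curves to qd = 29 - P and qs = 4P - 12.
Clearing the new market: 29 - P = 4P - 12, so P = 8.2 and q = 20.8.
Δq = 20.8 − 19 = +1.8.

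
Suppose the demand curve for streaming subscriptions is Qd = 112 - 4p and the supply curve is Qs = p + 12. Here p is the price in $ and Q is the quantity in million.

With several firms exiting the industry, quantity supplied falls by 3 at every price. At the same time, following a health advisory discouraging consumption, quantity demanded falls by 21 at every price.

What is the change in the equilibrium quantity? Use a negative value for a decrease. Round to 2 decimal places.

-6.60

Before the shock: 112 - 4p = p + 12 ⇒ 100 = 5p ⇒ p = 20, Q = 32.
The new curves are Qd = 91 - 4p (demand) and Qs = p + 9 (supply).
Equate the new curves: 91 - 4p = p + 9, giving 82 = 5p, p = 16.4, Q = 25.4.
ΔQ = 25.4 − 32 = -6.60.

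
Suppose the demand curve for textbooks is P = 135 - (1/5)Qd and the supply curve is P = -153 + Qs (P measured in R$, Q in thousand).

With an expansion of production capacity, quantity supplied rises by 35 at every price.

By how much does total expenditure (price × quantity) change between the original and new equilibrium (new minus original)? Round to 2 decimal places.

Before the shock: 675 - 5P = P + 153 ⇒ 522 = 6P ⇒ P = 87, Q = 240.
With the change applied: demand Qd = 675 - 5P, supply Qs = P + 188.
Setting them equal: 675 - 5P = P + 188 → 487 = 6P, so P = 487/6 ≈ 81.1667 and Q = 1615/6 ≈ 269.1667.
Expenditure moves from 87×240 = 20880 to 81.1667×269.1667 = 21847.3611; change = +967.36.

+967.36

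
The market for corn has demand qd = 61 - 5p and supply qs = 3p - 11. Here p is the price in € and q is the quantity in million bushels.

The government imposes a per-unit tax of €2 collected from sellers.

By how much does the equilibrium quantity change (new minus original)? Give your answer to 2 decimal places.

Initially, 61 - 5p = 3p - 11, so 72 = 8p and p = 9, q = 16.
Since sellers keep the price net of the tax, the effective supply curve becomes qs = 3p - 17.
Clearing the new market: 61 - 5p = 3p - 17, so p = 9.75 and q = 12.25.
Δq = 12.25 − 16 = -3.75.

-3.75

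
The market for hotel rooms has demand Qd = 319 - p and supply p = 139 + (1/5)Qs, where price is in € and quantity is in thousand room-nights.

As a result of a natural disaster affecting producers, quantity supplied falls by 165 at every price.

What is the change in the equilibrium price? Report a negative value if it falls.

+27.5

Before the shock: 319 - p = 5p - 695 ⇒ 1014 = 6p ⇒ p = 169, Q = 150.
The new curves are Qd = 319 - p (demand) and Qs = 5p - 860 (supply).
Clearing the new market: 319 - p = 5p - 860, so p = 196.5 and Q = 122.5.
Δp = 196.5 − 169 = +27.5.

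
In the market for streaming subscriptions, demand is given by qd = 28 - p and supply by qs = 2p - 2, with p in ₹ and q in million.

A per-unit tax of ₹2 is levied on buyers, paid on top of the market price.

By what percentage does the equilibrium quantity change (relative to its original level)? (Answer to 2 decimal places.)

Before the shock: 28 - p = 2p - 2 ⇒ 30 = 3p ⇒ p = 10, q = 18.
Since buyers pay the price plus the tax, the effective demand curve becomes qd = 26 - p.
Equate the new curves: 26 - p = 2p - 2, giving 28 = 3p, p = 28/3 ≈ 9.3333, q = 50/3 ≈ 16.6667.
%Δq = (16.6667 − 18) / 18 × 100 = -7.41%.

-7.41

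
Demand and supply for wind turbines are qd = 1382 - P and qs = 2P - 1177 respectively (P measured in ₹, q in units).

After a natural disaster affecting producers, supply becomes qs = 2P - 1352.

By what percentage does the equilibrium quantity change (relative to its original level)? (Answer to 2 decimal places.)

Initially, 1382 - P = 2P - 1177, so 2559 = 3P and P = 853, q = 529.
With the change applied: demand qd = 1382 - P, supply qs = 2P - 1352.
New equilibrium: 1382 - P = 2P - 1352 ⇒ 2734 = 3P ⇒ P = 2734/3 ≈ 911.3333, q = 1412/3 ≈ 470.6667.
%Δq = (470.6667 − 529) / 529 × 100 = -11.03%.

-11.03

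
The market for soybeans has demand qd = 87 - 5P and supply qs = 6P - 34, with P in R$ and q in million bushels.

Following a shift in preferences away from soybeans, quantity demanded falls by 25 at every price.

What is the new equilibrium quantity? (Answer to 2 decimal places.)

18.36

Solve the original market: 87 - 5P = 6P - 34, hence P = 11 and q = 32.
The new curves are qd = 62 - 5P (demand) and qs = 6P - 34 (supply).
New equilibrium: 62 - 5P = 6P - 34 ⇒ 96 = 11P ⇒ P = 96/11 ≈ 8.7273, q = 202/11 ≈ 18.3636.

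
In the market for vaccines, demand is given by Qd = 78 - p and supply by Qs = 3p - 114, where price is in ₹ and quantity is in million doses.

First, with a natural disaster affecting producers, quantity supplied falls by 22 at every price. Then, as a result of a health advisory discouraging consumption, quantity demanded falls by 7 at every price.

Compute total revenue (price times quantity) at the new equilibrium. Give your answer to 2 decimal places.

Before the shock: 78 - p = 3p - 114 ⇒ 192 = 4p ⇒ p = 48, Q = 30.
The shock moves the curves to Qd = 71 - p and Qs = 3p - 136.
New equilibrium: 71 - p = 3p - 136 ⇒ 207 = 4p ⇒ p = 51.75, Q = 19.25.
New expenditure = 51.75 × 19.25 = 996.19.

996.19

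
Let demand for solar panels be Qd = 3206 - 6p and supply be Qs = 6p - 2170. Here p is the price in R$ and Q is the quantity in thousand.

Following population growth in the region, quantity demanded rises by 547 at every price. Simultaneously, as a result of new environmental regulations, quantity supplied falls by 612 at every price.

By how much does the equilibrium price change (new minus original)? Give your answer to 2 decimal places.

Initially, 3206 - 6p = 6p - 2170, so 5376 = 12p and p = 448, Q = 518.
With the change applied: demand Qd = 3753 - 6p, supply Qs = 6p - 2782.
Equate the new curves: 3753 - 6p = 6p - 2782, giving 6535 = 12p, p = 6535/12 ≈ 544.5833, Q = 485.5.
Δp = 544.5833 − 448 = +96.58.

+96.58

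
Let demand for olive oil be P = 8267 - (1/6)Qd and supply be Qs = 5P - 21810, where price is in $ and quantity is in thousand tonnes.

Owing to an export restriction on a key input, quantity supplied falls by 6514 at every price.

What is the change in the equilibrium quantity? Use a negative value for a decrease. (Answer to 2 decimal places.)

-3553.09

Solve the original market: 49602 - 6P = 5P - 21810, hence P = 6492 and Q = 10650.
The new curves are Qd = 49602 - 6P (demand) and Qs = 5P - 28324 (supply).
Equate the new curves: 49602 - 6P = 5P - 28324, giving 77926 = 11P, P = 77926/11 ≈ 7084.1818, Q = 78066/11 ≈ 7096.9091.
ΔQ = 7096.9091 − 10650 = -3553.09.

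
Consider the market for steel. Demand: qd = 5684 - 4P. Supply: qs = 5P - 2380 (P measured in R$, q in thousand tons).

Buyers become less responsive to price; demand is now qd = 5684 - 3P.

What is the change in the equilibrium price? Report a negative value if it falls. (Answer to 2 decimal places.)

Before the shock: 5684 - 4P = 5P - 2380 ⇒ 8064 = 9P ⇒ P = 896, q = 2100.
The shock moves the curves to qd = 5684 - 3P and qs = 5P - 2380.
New equilibrium: 5684 - 3P = 5P - 2380 ⇒ 8064 = 8P ⇒ P = 1008, q = 2660.
ΔP = 1008 − 896 = +112.00.

+112.00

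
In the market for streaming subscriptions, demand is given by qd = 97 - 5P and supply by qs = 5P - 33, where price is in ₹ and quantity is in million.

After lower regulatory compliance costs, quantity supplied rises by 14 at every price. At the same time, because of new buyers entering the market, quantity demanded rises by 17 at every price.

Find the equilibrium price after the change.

13.3

Solve the original market: 97 - 5P = 5P - 33, hence P = 13 and q = 32.
After the shift, demand is qd = 114 - 5P and supply is qs = 5P - 19.
Setting them equal: 114 - 5P = 5P - 19 → 133 = 10P, so P = 13.3 and q = 47.5.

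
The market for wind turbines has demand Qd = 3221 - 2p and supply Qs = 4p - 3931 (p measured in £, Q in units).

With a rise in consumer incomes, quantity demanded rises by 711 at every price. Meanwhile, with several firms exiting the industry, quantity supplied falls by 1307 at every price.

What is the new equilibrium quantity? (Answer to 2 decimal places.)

Original equilibrium: 3221 - 2p = 4p - 3931 gives 7152 = 6p, so p = 1192 and Q = 837.
After the shift, demand is Qd = 3932 - 2p and supply is Qs = 4p - 5238.
Clearing the new market: 3932 - 2p = 4p - 5238, so p = 4585/3 ≈ 1528.3333 and Q = 2626/3 ≈ 875.3333.

875.33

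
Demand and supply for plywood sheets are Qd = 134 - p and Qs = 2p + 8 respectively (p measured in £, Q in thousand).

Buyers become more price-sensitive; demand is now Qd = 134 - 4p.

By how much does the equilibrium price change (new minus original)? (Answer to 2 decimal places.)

Initially, 134 - p = 2p + 8, so 126 = 3p and p = 42, Q = 92.
The new curves are Qd = 134 - 4p (demand) and Qs = 2p + 8 (supply).
Clearing the new market: 134 - 4p = 2p + 8, so p = 21 and Q = 50.
Δp = 21 − 42 = -21.00.

-21.00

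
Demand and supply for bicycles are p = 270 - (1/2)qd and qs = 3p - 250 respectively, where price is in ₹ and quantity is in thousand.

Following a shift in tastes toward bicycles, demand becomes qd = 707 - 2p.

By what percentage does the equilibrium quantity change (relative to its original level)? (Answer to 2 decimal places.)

+44.73

Before the shock: 540 - 2p = 3p - 250 ⇒ 790 = 5p ⇒ p = 158, q = 224.
The shock moves the curves to qd = 707 - 2p and qs = 3p - 250.
Clearing the new market: 707 - 2p = 3p - 250, so p = 191.4 and q = 324.2.
%Δq = (324.2 − 224) / 224 × 100 = +44.73%.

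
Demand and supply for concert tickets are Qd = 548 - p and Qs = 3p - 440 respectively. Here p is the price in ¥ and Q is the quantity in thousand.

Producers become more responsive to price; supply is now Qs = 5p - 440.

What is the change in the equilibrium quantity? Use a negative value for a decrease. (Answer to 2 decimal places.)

Solve the original market: 548 - p = 3p - 440, hence p = 247 and Q = 301.
The shock moves the curves to Qd = 548 - p and Qs = 5p - 440.
Clearing the new market: 548 - p = 5p - 440, so p = 494/3 ≈ 164.6667 and Q = 1150/3 ≈ 383.3333.
ΔQ = 383.3333 − 301 = +82.33.

+82.33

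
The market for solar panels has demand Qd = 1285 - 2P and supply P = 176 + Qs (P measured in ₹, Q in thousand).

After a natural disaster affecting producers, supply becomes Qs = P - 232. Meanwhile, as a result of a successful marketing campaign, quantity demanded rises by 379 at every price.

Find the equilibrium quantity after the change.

Original equilibrium: 1285 - 2P = P - 176 gives 1461 = 3P, so P = 487 and Q = 311.
With the change applied: demand Qd = 1664 - 2P, supply Qs = P - 232.
Clearing the new market: 1664 - 2P = P - 232, so P = 632 and Q = 400.

400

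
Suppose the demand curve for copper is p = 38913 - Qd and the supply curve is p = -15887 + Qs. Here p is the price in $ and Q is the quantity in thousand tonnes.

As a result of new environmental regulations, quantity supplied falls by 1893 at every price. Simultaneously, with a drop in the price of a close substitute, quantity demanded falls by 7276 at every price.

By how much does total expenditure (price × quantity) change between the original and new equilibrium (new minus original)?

-114189266.75

Original equilibrium: 38913 - p = p + 15887 gives 23026 = 2p, so p = 11513 and Q = 27400.
The new curves are Qd = 31637 - p (demand) and Qs = p + 13994 (supply).
Clearing the new market: 31637 - p = p + 13994, so p = 8821.5 and Q = 22815.5.
Expenditure moves from 11513×27400 = 315456200 to 8821.5×22815.5 = 201266933.25; change = -114189266.75.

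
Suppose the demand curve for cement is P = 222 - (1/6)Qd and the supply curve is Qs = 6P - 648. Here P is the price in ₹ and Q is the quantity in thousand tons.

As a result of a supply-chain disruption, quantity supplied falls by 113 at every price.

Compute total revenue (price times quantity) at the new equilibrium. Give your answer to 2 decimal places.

49795.96

Before the shock: 1332 - 6P = 6P - 648 ⇒ 1980 = 12P ⇒ P = 165, Q = 342.
The shock moves the curves to Qd = 1332 - 6P and Qs = 6P - 761.
Clearing the new market: 1332 - 6P = 6P - 761, so P = 2093/12 ≈ 174.4167 and Q = 285.5.
New expenditure = 174.4167 × 285.5 = 49795.96.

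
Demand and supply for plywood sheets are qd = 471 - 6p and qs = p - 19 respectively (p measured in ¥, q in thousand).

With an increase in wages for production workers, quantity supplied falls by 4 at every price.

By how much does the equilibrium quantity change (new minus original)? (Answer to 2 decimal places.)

Solve the original market: 471 - 6p = p - 19, hence p = 70 and q = 51.
After the shift, demand is qd = 471 - 6p and supply is qs = p - 23.
Setting them equal: 471 - 6p = p - 23 → 494 = 7p, so p = 494/7 ≈ 70.5714 and q = 333/7 ≈ 47.5714.
Δq = 47.5714 − 51 = -3.43.

-3.43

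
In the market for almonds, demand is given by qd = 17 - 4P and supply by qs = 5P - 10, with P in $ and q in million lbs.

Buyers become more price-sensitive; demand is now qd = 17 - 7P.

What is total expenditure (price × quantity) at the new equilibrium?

2.8125

Solve the original market: 17 - 4P = 5P - 10, hence P = 3 and q = 5.
The new curves are qd = 17 - 7P (demand) and qs = 5P - 10 (supply).
New equilibrium: 17 - 7P = 5P - 10 ⇒ 27 = 12P ⇒ P = 2.25, q = 1.25.
New expenditure = 2.25 × 1.25 = 2.8125.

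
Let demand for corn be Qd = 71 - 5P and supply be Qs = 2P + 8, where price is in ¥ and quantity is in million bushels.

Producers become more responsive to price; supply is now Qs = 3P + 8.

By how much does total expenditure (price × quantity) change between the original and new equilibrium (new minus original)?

Before the shock: 71 - 5P = 2P + 8 ⇒ 63 = 7P ⇒ P = 9, Q = 26.
The shock moves the curves to Qd = 71 - 5P and Qs = 3P + 8.
New equilibrium: 71 - 5P = 3P + 8 ⇒ 63 = 8P ⇒ P = 7.875, Q = 31.625.
Expenditure moves from 9×26 = 234 to 7.875×31.625 = 249.046875; change = +15.046875.

+15.046875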